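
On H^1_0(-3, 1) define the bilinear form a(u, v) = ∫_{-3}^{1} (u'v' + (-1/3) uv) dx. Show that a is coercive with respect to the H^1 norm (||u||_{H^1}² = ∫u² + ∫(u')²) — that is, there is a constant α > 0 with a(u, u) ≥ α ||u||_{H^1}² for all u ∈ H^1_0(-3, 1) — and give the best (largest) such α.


α = (-16/3 + π^2)/(π^2 + 16)

Coercivity of a(·,·) on H^1_0(-3, 1) means a(u, u) ≥ α ||u||_{H^1}² for every u ∈ H^1_0.
The interval has length L = 4, and Poincaré/coercivity depend only on L. Here a(u, u) = ∫(u')² + (-1/3)·∫u².
Here c = -1/3 < 0 with |c| < (π/L)² = π^2/16, so coercivity still holds. The condition a(u,u) ≥ α||u||_{H^1}² reads (1−α)∫(u')² ≥ (α−c)∫u². Any admissible α is ≤ 1 (rapidly oscillating u have ∫u²/∫(u')² → 0), and α = 1 would force 0 ≥ (1−c)∫u², impossible since c < 1; so 1−α > 0. By the sharp Poincaré inequality on H^1_0 of an interval of length L, ∫(u')² ≥ (π/L)²∫u² with equality for the first sine mode sin(π(x−x₀)/L) (x₀ the left endpoint), so the inequality holds for all u iff (1−α)(π/L)² ≥ α − c, i.e. α ≤ ((π/L)² + c)/((π/L)² + 1) = (1 + c(L/π)²)/(1 + (L/π)²). (Direct route, valid since c ≤ 0: Poincaré gives c∫u² ≥ c(L/π)²∫(u')², so a(u,u) ≥ (1 + c(L/π)²)∫(u')², while ||u||_{H^1}² ≤ (1 + (L/π)²)∫(u')²; dividing yields the same α.) With (π/L)² = π^2/16 and c = -1/3, the largest admissible constant is α = ((π/L)² + c)/((π/L)² + 1).
Simplifying, α = (-16/3 + π^2)/(π^2 + 16).


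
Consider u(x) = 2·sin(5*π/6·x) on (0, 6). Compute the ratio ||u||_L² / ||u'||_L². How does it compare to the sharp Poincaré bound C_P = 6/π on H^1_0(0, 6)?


||u||_L² / ||u'||_L² = 6/(5*π) < C_P = 6/π.

u(x) = 2·sin(5*π/6·x), so u'(x) = 5*π*cos(5*π*x/6)/3.
Writing u(x) = A·sin(kπx/L) with A = 2 and k = 5, use ∫_0^L sin²(kπx/L) dx = L/2 and ∫_0^L cos²(kπx/L) dx = L/2.
u² = 4·sin²(5*π/6·x) and (u')² = 25*π^2/9·cos²(5*π/6·x), and each of sin², cos² integrates to L/2 = 3 over (0, 6).
∫_0^6 u² dx = 12, so ||u||_L² = 2*sqrt(3).
∫_0^6 (u')² dx = 25*π^2/3, so ||u'||_L² = 5*sqrt(3)*π/3.
Ratio ||u||_L² / ||u'||_L² = 6/(5*π).
Sharp Poincaré constant on H^1_0(0, 6) is C_P = L/π = 6/π, achieved by sin(π/6·x).
This is the k = 5 harmonic; the ratio L/(kπ) is strictly less than C_P = L/π, consistent with the sharp inequality ||u||_L² ≤ C_P ||u'||_L².


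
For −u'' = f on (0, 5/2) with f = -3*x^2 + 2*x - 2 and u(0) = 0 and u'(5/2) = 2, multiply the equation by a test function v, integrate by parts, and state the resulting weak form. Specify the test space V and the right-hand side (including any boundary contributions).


V = {v ∈ H^1(0, 5/2) : v(0) = 0} (test functions vanish at x = 0 where u is specified); weak form: ∫_0^5/2 u'v' dx = ∫_0^5/2 (-3*x^2 + 2*x - 2) v dx + 2·v(5/2) for all v ∈ V.

Multiply both sides by a test function v and integrate from 0 to 5/2:
  ∫_0^5/2 −u''(x) v(x) dx = ∫_0^5/2 f(x) v(x) dx.
Integrate the LHS by parts once:
  ∫_0^5/2 −u'' v dx = −[u'(x) v(x)]_0^5/2 + ∫_0^5/2 u'(x) v'(x) dx.
Thus ∫_0^5/2 u'(x) v'(x) dx = ∫_0^5/2 f(x) v(x) dx + [u'(x) v(x)]_0^5/2.
Choose V so that boundary terms are either known or forced to vanish.
Mixed BC: u(0) = 0 (Dirichlet) and u'(5/2) = 2 (Neumann). Define V = {v ∈ H^1(0, 5/2) : v(0) = 0}. Then [u' v]_0^5/2 = u'(5/2)·v(5/2) − u'(0)·0 = 2·v(5/2).
Weak formulation: find u (satisfying any essential BC) such that ∫_0^5/2 u'(x) v'(x) dx = ∫_0^5/2 f v dx + 2·v(5/2) for all v ∈ V (Dirichlet at 0 absorbed into V; Neumann datum at x = 5/2 contributes the boundary term).
Substituting f(x) = -3*x^2 + 2*x - 2, the right-hand side is ∫_0^5/2 (-3*x^2 + 2*x - 2) v dx + 2·v(5/2).


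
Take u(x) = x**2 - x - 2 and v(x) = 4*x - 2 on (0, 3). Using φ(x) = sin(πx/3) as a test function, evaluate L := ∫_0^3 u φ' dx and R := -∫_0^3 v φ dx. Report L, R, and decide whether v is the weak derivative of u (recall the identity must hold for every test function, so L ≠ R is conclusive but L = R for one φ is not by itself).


LHS = -12/π, RHS = -24/π. No, v is not the weak derivative of u.

u(x) = x**2 - x - 2, classical derivative u'(x) = 2*x - 1.
φ(x) = sin(πx/3), so φ'(x) = π*cos(π*x/3)/3.
Note φ(0) = φ(3) = 0, so the boundary term u·φ vanishes.
LHS = ∫_0^3 u(x) φ'(x) dx = ∫_0^3 (π*x^2*cos(π*x/3)/3 - π*x*cos(π*x/3)/3 - 2*π*cos(π*x/3)/3) dx. Term by term:
  ∫_0^3 -2*π*cos(π*x/3)/3 dx = 0;  ∫_0^3 -π*x*cos(π*x/3)/3 dx = 6/π;  ∫_0^3 π*x^2*cos(π*x/3)/3 dx = -18/π.
Sum: 0 + 6/π − 18/π = -12/π.
So LHS = -12/π.
∫_0^3 v(x) φ(x) dx = ∫_0^3 (4*x*sin(π*x/3) - 2*sin(π*x/3)) dx. Term by term:
  ∫_0^3 -2*sin(π*x/3) dx = -12/π;  ∫_0^3 4*x*sin(π*x/3) dx = 36/π.
Sum: -12/π + 36/π = 24/π.
So RHS = -∫_0^3 v(x) φ(x) dx = -24/π.
LHS − RHS = 12/π ≠ 0, so the identity fails.
(For a valid weak derivative the identity must hold for EVERY test function, in particular this one. The failure shows v is NOT the weak derivative of u.)
Correct weak derivative would be u'(x) = 2*x - 1.


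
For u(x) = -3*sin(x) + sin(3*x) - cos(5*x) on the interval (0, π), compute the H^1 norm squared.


||u||_{H^1(0,π)}^2 = 27*π

u'(x) = 5*sin(5*x) - 3*cos(x) + 3*cos(3*x).
Expand u² and (u')² and integrate term by term on (0, π), using: for integers n ≥ 1, ∫_0^π sin²(nx) dx = ∫_0^π cos²(nx) dx = π/2; for n ≠ n', ∫_0^π sin(nx)sin(n'x) dx = ∫_0^π cos(nx)cos(n'x) dx = 0; and by product-to-sum, ∫_0^π sin(nx)cos(n'x) dx = ½∫_0^π [sin((n+n')x) + sin((n−n')x)] dx, which is 0 when n+n' is even and 2n/(n²−n'²) when n+n' is odd (it need not vanish on (0, π)).
  u² squared terms: (-1)²·∫cos(5x)² dx = 1·π/2 = π/2;  (-3)²·∫sin(x)² dx = 9·π/2 = 9*π/2;  (1)²·∫sin(3x)² dx = 1·π/2 = π/2.
  u² cross terms: 2·(-1)·(-3)·∫cos(5x)·sin(x) dx = 6·(0) = 0;  2·(-1)·(1)·∫cos(5x)·sin(3x) dx = -2·(0) = 0;  2·(-3)·(1)·∫sin(x)·sin(3x) dx = -6·(0) = 0.
  So ∫_0^π u² dx = π/2 + 9*π/2 + π/2 + 0 + 0 + 0 = 11*π/2.
  (u')² squared terms: (-3)²·∫cos(x)² dx = 9·π/2 = 9*π/2;  (3)²·∫cos(3x)² dx = 9·π/2 = 9*π/2;  (5)²·∫sin(5x)² dx = 25·π/2 = 25*π/2.
  (u')² cross terms: 2·(-3)·(3)·∫cos(x)·cos(3x) dx = -18·(0) = 0;  2·(-3)·(5)·∫cos(x)·sin(5x) dx = -30·(0) = 0;  2·(3)·(5)·∫cos(3x)·sin(5x) dx = 30·(0) = 0.
  So ∫_0^π (u')² dx = 9*π/2 + 9*π/2 + 25*π/2 + 0 + 0 + 0 = 43*π/2.
||u||_{H^1}^2 = (11*π/2) + (43*π/2) = 27*π.


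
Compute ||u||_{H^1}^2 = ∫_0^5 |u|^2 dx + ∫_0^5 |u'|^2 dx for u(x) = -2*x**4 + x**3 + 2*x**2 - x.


||u||_{H^1}^2 = 148377655/126

The H^1 norm (squared) on an interval (0, L) is
  ||u||_{H^1}^2 = ∫_0^L u(x)^2 dx + ∫_0^L u'(x)^2 dx.
Compute u'(x) = -8*x**3 + 3*x**2 + 4*x - 1.
Then u(x)^2 = 4*x**8 - 4*x**7 - 7*x**6 + 8*x**5 + 2*x**4 - 4*x**3 + x**2 and u'(x)^2 = 64*x**6 - 48*x**5 - 55*x**4 + 40*x**3 + 10*x**2 - 8*x + 1.
Integrate each monomial from 0 to 5 using ∫_0^5 c·x^n dx = c·5^(n+1)/(n+1):
  ∫_0^5 u(x)^2 dx = ∫_0^5 (4*x^8 - 4*x^7 - 7*x^6 + 8*x^5 + 2*x^4 - 4*x^3 + x^2) dx. Term by term:
    ∫_0^5 4*x^8 dx = 7812500/9;  ∫_0^5 -4*x^7 dx = -390625/2;  ∫_0^5 -7*x^6 dx = -78125;
    ∫_0^5 8*x^5 dx = 62500/3;  ∫_0^5 2*x^4 dx = 1250;  ∫_0^5 -4*x^3 dx = -625;
    ∫_0^5 x^2 dx = 125/3.
  Sum: 7812500/9 − 390625/2 − 78125 + 62500/3 + 1250 − 625 + 125/3 = 11090125/18.
  ∫_0^5 u'(x)^2 dx = ∫_0^5 (64*x^6 - 48*x^5 - 55*x^4 + 40*x^3 + 10*x^2 - 8*x + 1) dx. Term by term:
    ∫_0^5 64*x^6 dx = 5000000/7;  ∫_0^5 -48*x^5 dx = -125000;  ∫_0^5 -55*x^4 dx = -34375;
    ∫_0^5 40*x^3 dx = 6250;  ∫_0^5 10*x^2 dx = 1250/3;  ∫_0^5 -8*x dx = -100;
    ∫_0^5 1 dx = 5.
  Sum: 5000000/7 − 125000 − 34375 + 6250 + 1250/3 − 100 + 5 = 11791130/21.
Adding: ||u||_{H^1}^2 = 11090125/18 + 11791130/21 = 148377655/126.


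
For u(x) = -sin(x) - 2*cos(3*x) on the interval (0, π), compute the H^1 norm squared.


||u||_{H^1(0,π)}^2 = 21*π

u'(x) = 6*sin(3*x) - cos(x).
Expand u² and (u')² and integrate term by term on (0, π), using: for integers n ≥ 1, ∫_0^π sin²(nx) dx = ∫_0^π cos²(nx) dx = π/2; for n ≠ n', ∫_0^π sin(nx)sin(n'x) dx = ∫_0^π cos(nx)cos(n'x) dx = 0; and by product-to-sum, ∫_0^π sin(nx)cos(n'x) dx = ½∫_0^π [sin((n+n')x) + sin((n−n')x)] dx, which is 0 when n+n' is even and 2n/(n²−n'²) when n+n' is odd (it need not vanish on (0, π)).
  u² squared terms: (-1)²·∫sin(x)² dx = 1·π/2 = π/2;  (-2)²·∫cos(3x)² dx = 4·π/2 = 2*π.
  u² cross terms: 2·(-1)·(-2)·∫sin(x)·cos(3x) dx = 4·(0) = 0.
  So ∫_0^π u² dx = π/2 + 2*π + 0 = 5*π/2.
  (u')² squared terms: (-1)²·∫cos(x)² dx = 1·π/2 = π/2;  (6)²·∫sin(3x)² dx = 36·π/2 = 18*π.
  (u')² cross terms: 2·(-1)·(6)·∫cos(x)·sin(3x) dx = -12·(0) = 0.
  So ∫_0^π (u')² dx = π/2 + 18*π + 0 = 37*π/2.
||u||_{H^1}^2 = (5*π/2) + (37*π/2) = 21*π.


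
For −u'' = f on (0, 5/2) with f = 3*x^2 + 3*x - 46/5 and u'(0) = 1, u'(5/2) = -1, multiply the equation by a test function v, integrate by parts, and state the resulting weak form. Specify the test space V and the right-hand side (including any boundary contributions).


V = H^1(0, 5/2) (v unrestricted at boundary; u is determined up to an additive constant); weak form: ∫_0^5/2 u'v' dx = ∫_0^5/2 (3*x^2 + 3*x - 46/5) v dx − v(5/2) − v(0) for all v ∈ V.

Multiply both sides by a test function v and integrate from 0 to 5/2:
  ∫_0^5/2 −u''(x) v(x) dx = ∫_0^5/2 f(x) v(x) dx.
Integrate the LHS by parts once:
  ∫_0^5/2 −u'' v dx = −[u'(x) v(x)]_0^5/2 + ∫_0^5/2 u'(x) v'(x) dx.
Thus ∫_0^5/2 u'(x) v'(x) dx = ∫_0^5/2 f(x) v(x) dx + [u'(x) v(x)]_0^5/2.
Choose V so that boundary terms are either known or forced to vanish.
u has inhomogeneous Neumann u'(0) = 1, u'(5/2) = -1. [u' v]_0^5/2 = (-1)·v(5/2) − (1)·v(0) = − v(5/2) − v(0). Take V = H^1(0, 5/2); boundary term becomes part of RHS.
Weak formulation: find u (satisfying any essential BC) such that ∫_0^5/2 u'(x) v'(x) dx = ∫_0^5/2 f v dx − v(5/2) − v(0) for all v ∈ V (Neumann data are natural BCs: they enter the RHS as boundary terms).
Substituting f(x) = 3*x^2 + 3*x - 46/5, the right-hand side is ∫_0^5/2 (3*x^2 + 3*x - 46/5) v dx − v(5/2) − v(0).
Compatibility check (pure Neumann): taking v ≡ 1 ∈ V gives 0 = ∫_0^5/2 f dx + (-1) − (1), i.e. ∫_0^5/2 f dx must equal u'(0) − u'(5/2) = 2. Indeed ∫_0^5/2 (3*x^2 + 3*x - 46/5) dx = 2, so the data are compatible. The solution is then unique only up to an additive constant (fix it e.g. by requiring ∫_0^5/2 u dx = 0).


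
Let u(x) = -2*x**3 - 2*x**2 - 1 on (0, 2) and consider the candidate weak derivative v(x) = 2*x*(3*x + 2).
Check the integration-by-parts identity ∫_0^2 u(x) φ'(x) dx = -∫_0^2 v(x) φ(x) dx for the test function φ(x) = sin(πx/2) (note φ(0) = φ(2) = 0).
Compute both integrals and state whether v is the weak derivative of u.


LHS = -192/π^3 + 64/π, RHS = -64/π + 192/π^3. No, v is not the weak derivative of u.

u(x) = -2*x**3 - 2*x**2 - 1, classical derivative u'(x) = -6*x**2 - 4*x.
φ(x) = sin(πx/2), so φ'(x) = π*cos(π*x/2)/2.
Note φ(0) = φ(2) = 0, so the boundary term u·φ vanishes.
LHS = ∫_0^2 u(x) φ'(x) dx = ∫_0^2 (-π*x^3*cos(π*x/2) - π*x^2*cos(π*x/2) - π*cos(π*x/2)/2) dx. Term by term:
  ∫_0^2 -π*cos(π*x/2)/2 dx = 0;  ∫_0^2 -π*x^2*cos(π*x/2) dx = 16/π;  ∫_0^2 -π*x^3*cos(π*x/2) dx = -192/π^3 + 48/π.
Sum: 0 + 16/π + -192/π^3 + 48/π = -192/π^3 + 64/π.
So LHS = -192/π^3 + 64/π.
∫_0^2 v(x) φ(x) dx = ∫_0^2 (6*x^2*sin(π*x/2) + 4*x*sin(π*x/2)) dx. Term by term:
  ∫_0^2 4*x*sin(π*x/2) dx = 16/π;  ∫_0^2 6*x^2*sin(π*x/2) dx = -192/π^3 + 48/π.
Sum: 16/π + -192/π^3 + 48/π = -192/π^3 + 64/π.
So RHS = -∫_0^2 v(x) φ(x) dx = -64/π + 192/π^3.
LHS − RHS = -384/π^3 + 128/π ≠ 0, so the identity fails.
(For a valid weak derivative the identity must hold for EVERY test function, in particular this one. The failure shows v is NOT the weak derivative of u.)
Correct weak derivative would be u'(x) = -6*x**2 - 4*x.


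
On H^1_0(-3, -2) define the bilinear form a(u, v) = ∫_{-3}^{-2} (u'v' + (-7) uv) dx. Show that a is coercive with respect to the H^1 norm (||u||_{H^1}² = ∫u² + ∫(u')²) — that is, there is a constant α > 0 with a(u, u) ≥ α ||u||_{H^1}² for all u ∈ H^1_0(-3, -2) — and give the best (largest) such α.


α = (-7 + π^2)/(1 + π^2)

Coercivity of a(·,·) on H^1_0(-3, -2) means a(u, u) ≥ α ||u||_{H^1}² for every u ∈ H^1_0.
The interval has length L = 1, and Poincaré/coercivity depend only on L. Here a(u, u) = ∫(u')² + (-7)·∫u².
Here c = -7 < 0 with |c| < (π/L)² = π^2, so coercivity still holds. The condition a(u,u) ≥ α||u||_{H^1}² reads (1−α)∫(u')² ≥ (α−c)∫u². Any admissible α is ≤ 1 (rapidly oscillating u have ∫u²/∫(u')² → 0), and α = 1 would force 0 ≥ (1−c)∫u², impossible since c < 1; so 1−α > 0. By the sharp Poincaré inequality on H^1_0 of an interval of length L, ∫(u')² ≥ (π/L)²∫u² with equality for the first sine mode sin(π(x−x₀)/L) (x₀ the left endpoint), so the inequality holds for all u iff (1−α)(π/L)² ≥ α − c, i.e. α ≤ ((π/L)² + c)/((π/L)² + 1) = (1 + c(L/π)²)/(1 + (L/π)²). (Direct route, valid since c ≤ 0: Poincaré gives c∫u² ≥ c(L/π)²∫(u')², so a(u,u) ≥ (1 + c(L/π)²)∫(u')², while ||u||_{H^1}² ≤ (1 + (L/π)²)∫(u')²; dividing yields the same α.) With (π/L)² = π^2 and c = -7, the largest admissible constant is α = ((π/L)² + c)/((π/L)² + 1).
Simplifying, α = (-7 + π^2)/(1 + π^2).


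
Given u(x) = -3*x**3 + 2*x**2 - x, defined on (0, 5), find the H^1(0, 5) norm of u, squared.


||u||_{H^1}^2 = 2426755/21

The H^1 norm (squared) on an interval (0, L) is
  ||u||_{H^1}^2 = ∫_0^L u(x)^2 dx + ∫_0^L u'(x)^2 dx.
Compute u'(x) = -9*x**2 + 4*x - 1.
Then u(x)^2 = 9*x**6 - 12*x**5 + 10*x**4 - 4*x**3 + x**2 and u'(x)^2 = 81*x**4 - 72*x**3 + 34*x**2 - 8*x + 1.
Integrate each monomial from 0 to 5 using ∫_0^5 c·x^n dx = c·5^(n+1)/(n+1):
  ∫_0^5 u(x)^2 dx = ∫_0^5 (9*x^6 - 12*x^5 + 10*x^4 - 4*x^3 + x^2) dx. Term by term:
    ∫_0^5 9*x^6 dx = 703125/7;  ∫_0^5 -12*x^5 dx = -31250;  ∫_0^5 10*x^4 dx = 6250;
    ∫_0^5 -4*x^3 dx = -625;  ∫_0^5 x^2 dx = 125/3.
  Sum: 703125/7 − 31250 + 6250 − 625 + 125/3 = 1572125/21.
  ∫_0^5 u'(x)^2 dx = ∫_0^5 (81*x^4 - 72*x^3 + 34*x^2 - 8*x + 1) dx. Term by term:
    ∫_0^5 81*x^4 dx = 50625;  ∫_0^5 -72*x^3 dx = -11250;  ∫_0^5 34*x^2 dx = 4250/3;
    ∫_0^5 -8*x dx = -100;  ∫_0^5 1 dx = 5.
  Sum: 50625 − 11250 + 4250/3 − 100 + 5 = 122090/3.
Adding: ||u||_{H^1}^2 = 1572125/21 + 122090/3 = 2426755/21.


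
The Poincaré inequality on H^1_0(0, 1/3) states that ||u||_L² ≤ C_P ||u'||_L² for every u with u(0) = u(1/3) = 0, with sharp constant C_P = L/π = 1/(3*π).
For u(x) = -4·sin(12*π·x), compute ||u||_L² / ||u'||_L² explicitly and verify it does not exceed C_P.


||u||_L² / ||u'||_L² = 1/(12*π) < C_P = 1/(3*π).

u(x) = -4·sin(12*π·x), so u'(x) = -48*π*cos(12*π*x).
Writing u(x) = A·sin(kπx/L) with A = -4 and k = 4, use ∫_0^L sin²(kπx/L) dx = L/2 and ∫_0^L cos²(kπx/L) dx = L/2.
u² = 16·sin²(12*π·x) and (u')² = 2304*π^2·cos²(12*π·x), and each of sin², cos² integrates to L/2 = 1/6 over (0, 1/3).
∫_0^1/3 u² dx = 8/3, so ||u||_L² = 2*sqrt(6)/3.
∫_0^1/3 (u')² dx = 384*π^2, so ||u'||_L² = 8*sqrt(6)*π.
Ratio ||u||_L² / ||u'||_L² = 1/(12*π).
Sharp Poincaré constant on H^1_0(0, 1/3) is C_P = L/π = 1/(3*π), achieved by sin(3*π·x).
This is the k = 4 harmonic; the ratio L/(kπ) is strictly less than C_P = L/π, consistent with the sharp inequality ||u||_L² ≤ C_P ||u'||_L².


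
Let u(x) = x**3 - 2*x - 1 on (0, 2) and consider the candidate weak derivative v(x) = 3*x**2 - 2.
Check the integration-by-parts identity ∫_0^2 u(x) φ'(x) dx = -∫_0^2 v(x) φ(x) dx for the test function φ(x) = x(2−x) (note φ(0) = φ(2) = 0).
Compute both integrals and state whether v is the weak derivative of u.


LHS = -32/15, RHS = -32/15. Yes, v = u' weakly.

u(x) = x**3 - 2*x - 1, classical derivative u'(x) = 3*x**2 - 2.
φ(x) = x(2−x), so φ'(x) = 2 - 2*x.
Note φ(0) = φ(2) = 0, so the boundary term u·φ vanishes.
LHS = ∫_0^2 u(x) φ'(x) dx = ∫_0^2 (-2*x^4 + 2*x^3 + 4*x^2 - 2*x - 2) dx. Term by term:
  ∫_0^2 -2*x^4 dx = -64/5;  ∫_0^2 2*x^3 dx = 8;  ∫_0^2 4*x^2 dx = 32/3;
  ∫_0^2 -2*x dx = -4;  ∫_0^2 -2 dx = -4.
Sum: -64/5 + 8 + 32/3 − 4 − 4 = -32/15.
So LHS = -32/15.
∫_0^2 v(x) φ(x) dx = ∫_0^2 (-3*x^4 + 6*x^3 + 2*x^2 - 4*x) dx. Term by term:
  ∫_0^2 -3*x^4 dx = -96/5;  ∫_0^2 6*x^3 dx = 24;  ∫_0^2 2*x^2 dx = 16/3;
  ∫_0^2 -4*x dx = -8.
Sum: -96/5 + 24 + 16/3 − 8 = 32/15.
So RHS = -∫_0^2 v(x) φ(x) dx = -32/15.
LHS = RHS, so the identity holds for this test φ.
Moreover u is smooth here and v(x) = u'(x) = 3*x**2 - 2 pointwise, so the identity holds for every test function. Hence v is the weak derivative of u.


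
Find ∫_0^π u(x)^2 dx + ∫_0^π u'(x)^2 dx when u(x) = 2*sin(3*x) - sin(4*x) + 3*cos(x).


||u||_{H^1(0,π)}^2 = -32/5 + 75*π/2

u'(x) = -3*sin(x) + 6*cos(3*x) - 4*cos(4*x).
Expand u² and (u')² and integrate term by term on (0, π), using: for integers n ≥ 1, ∫_0^π sin²(nx) dx = ∫_0^π cos²(nx) dx = π/2; for n ≠ n', ∫_0^π sin(nx)sin(n'x) dx = ∫_0^π cos(nx)cos(n'x) dx = 0; and by product-to-sum, ∫_0^π sin(nx)cos(n'x) dx = ½∫_0^π [sin((n+n')x) + sin((n−n')x)] dx, which is 0 when n+n' is even and 2n/(n²−n'²) when n+n' is odd (it need not vanish on (0, π)).
  u² squared terms: (-1)²·∫sin(4x)² dx = 1·π/2 = π/2;  (2)²·∫sin(3x)² dx = 4·π/2 = 2*π;  (3)²·∫cos(x)² dx = 9·π/2 = 9*π/2.
  u² cross terms: 2·(-1)·(2)·∫sin(4x)·sin(3x) dx = -4·(0) = 0;  2·(-1)·(3)·∫sin(4x)·cos(x) dx = -6·(8/15) = -16/5;  2·(2)·(3)·∫sin(3x)·cos(x) dx = 12·(0) = 0.
  So ∫_0^π u² dx = π/2 + 2*π + 9*π/2 + 0 − 16/5 + 0 = -16/5 + 7*π.
  (u')² squared terms: (-4)²·∫cos(4x)² dx = 16·π/2 = 8*π;  (-3)²·∫sin(x)² dx = 9·π/2 = 9*π/2;  (6)²·∫cos(3x)² dx = 36·π/2 = 18*π.
  (u')² cross terms: 2·(-4)·(-3)·∫cos(4x)·sin(x) dx = 24·(-2/15) = -16/5;  2·(-4)·(6)·∫cos(4x)·cos(3x) dx = -48·(0) = 0;  2·(-3)·(6)·∫sin(x)·cos(3x) dx = -36·(0) = 0.
  So ∫_0^π (u')² dx = 8*π + 9*π/2 + 18*π − 16/5 + 0 + 0 = -16/5 + 61*π/2.
||u||_{H^1}^2 = (-16/5 + 7*π) + (-16/5 + 61*π/2) = -32/5 + 75*π/2.


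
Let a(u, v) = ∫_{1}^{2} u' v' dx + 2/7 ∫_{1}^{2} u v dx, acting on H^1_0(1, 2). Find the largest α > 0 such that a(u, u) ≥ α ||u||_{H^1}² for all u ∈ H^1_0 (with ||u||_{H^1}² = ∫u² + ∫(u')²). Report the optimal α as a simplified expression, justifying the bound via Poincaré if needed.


α = (2/7 + π^2)/(1 + π^2)

Coercivity of a(·,·) on H^1_0(1, 2) means a(u, u) ≥ α ||u||_{H^1}² for every u ∈ H^1_0.
The interval has length L = 1, and Poincaré/coercivity depend only on L. Here a(u, u) = ∫(u')² + (2/7)·∫u².
Here 0 < c = 2/7 < 1. The condition a(u,u) ≥ α||u||_{H^1}² reads (1−α)∫(u')² ≥ (α−c)∫u². Any admissible α is ≤ 1 (rapidly oscillating u have ∫u²/∫(u')² → 0), and α = 1 would force 0 ≥ (1−c)∫u², impossible since c < 1; so 1−α > 0. By the sharp Poincaré inequality on H^1_0 of an interval of length L, ∫(u')² ≥ (π/L)²∫u² with equality for the first sine mode sin(π(x−x₀)/L) (x₀ the left endpoint), so the inequality holds for all u iff (1−α)(π/L)² ≥ α − c, i.e. α ≤ ((π/L)² + c)/((π/L)² + 1) = (1 + c(L/π)²)/(1 + (L/π)²). With (π/L)² = π^2 and c = 2/7, the largest admissible constant is α = ((π/L)² + c)/((π/L)² + 1).
Simplifying, α = (2/7 + π^2)/(1 + π^2).


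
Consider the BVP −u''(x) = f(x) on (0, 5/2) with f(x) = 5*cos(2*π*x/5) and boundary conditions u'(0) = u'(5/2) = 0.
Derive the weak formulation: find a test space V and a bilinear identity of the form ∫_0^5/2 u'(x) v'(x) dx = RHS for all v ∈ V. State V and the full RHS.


V = H^1(0, 5/2) (no boundary constraint on v; u is determined up to an additive constant); weak form: ∫_0^5/2 u'v' dx = ∫_0^5/2 (5*cos(2*π*x/5)) v dx for all v ∈ V.

Multiply both sides by a test function v and integrate from 0 to 5/2:
  ∫_0^5/2 −u''(x) v(x) dx = ∫_0^5/2 f(x) v(x) dx.
Integrate the LHS by parts once:
  ∫_0^5/2 −u'' v dx = −[u'(x) v(x)]_0^5/2 + ∫_0^5/2 u'(x) v'(x) dx.
Thus ∫_0^5/2 u'(x) v'(x) dx = ∫_0^5/2 f(x) v(x) dx + [u'(x) v(x)]_0^5/2.
Choose V so that boundary terms are either known or forced to vanish.
u has homogeneous Neumann: u'(0) = u'(5/2) = 0. So [u' v]_0^5/2 = 0·v(5/2) − 0·v(0) = 0 for any v; take V = H^1(0, 5/2).
Weak formulation: find u (satisfying any essential BC) such that ∫_0^5/2 u'(x) v'(x) dx = ∫_0^5/2 f v dx for all v ∈ V (homogeneous Neumann, so boundary terms vanish).
Substituting f(x) = 5*cos(2*π*x/5), the right-hand side is ∫_0^5/2 (5*cos(2*π*x/5)) v dx.
Compatibility check (pure Neumann): taking v ≡ 1 ∈ V gives 0 = ∫_0^5/2 f dx + (0) − (0), i.e. ∫_0^5/2 f dx must equal u'(0) − u'(5/2) = 0. Indeed ∫_0^5/2 (5*cos(2*π*x/5)) dx = 0, so the data are compatible. The solution is then unique only up to an additive constant (fix it e.g. by requiring ∫_0^5/2 u dx = 0).


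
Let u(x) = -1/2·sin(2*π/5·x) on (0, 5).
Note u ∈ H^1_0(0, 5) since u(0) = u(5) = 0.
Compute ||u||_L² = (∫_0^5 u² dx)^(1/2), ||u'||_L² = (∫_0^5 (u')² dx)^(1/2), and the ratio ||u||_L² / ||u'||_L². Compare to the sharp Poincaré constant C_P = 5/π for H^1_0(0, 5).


||u||_L² / ||u'||_L² = 5/(2*π) < C_P = 5/π.

u(x) = -1/2·sin(2*π/5·x), so u'(x) = -π*cos(2*π*x/5)/5.
Writing u(x) = A·sin(kπx/L) with A = -1/2 and k = 2, use ∫_0^L sin²(kπx/L) dx = L/2 and ∫_0^L cos²(kπx/L) dx = L/2.
u² = 1/4·sin²(2*π/5·x) and (u')² = π^2/25·cos²(2*π/5·x), and each of sin², cos² integrates to L/2 = 5/2 over (0, 5).
∫_0^5 u² dx = 5/8, so ||u||_L² = sqrt(10)/4.
∫_0^5 (u')² dx = π^2/10, so ||u'||_L² = sqrt(10)*π/10.
Ratio ||u||_L² / ||u'||_L² = 5/(2*π).
Sharp Poincaré constant on H^1_0(0, 5) is C_P = L/π = 5/π, achieved by sin(π/5·x).
This is the k = 2 harmonic; the ratio L/(kπ) is strictly less than C_P = L/π, consistent with the sharp inequality ||u||_L² ≤ C_P ||u'||_L².


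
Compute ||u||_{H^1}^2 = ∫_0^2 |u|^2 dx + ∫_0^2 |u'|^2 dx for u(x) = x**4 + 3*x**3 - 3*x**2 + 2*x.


||u||_{H^1}^2 = 411784/315

The H^1 norm (squared) on an interval (0, L) is
  ||u||_{H^1}^2 = ∫_0^L u(x)^2 dx + ∫_0^L u'(x)^2 dx.
Compute u'(x) = 4*x**3 + 9*x**2 - 6*x + 2.
Then u(x)^2 = x**8 + 6*x**7 + 3*x**6 - 14*x**5 + 21*x**4 - 12*x**3 + 4*x**2 and u'(x)^2 = 16*x**6 + 72*x**5 + 33*x**4 - 92*x**3 + 72*x**2 - 24*x + 4.
Integrate each monomial from 0 to 2 using ∫_0^2 c·x^n dx = c·2^(n+1)/(n+1):
  ∫_0^2 u(x)^2 dx = ∫_0^2 (x^8 + 6*x^7 + 3*x^6 - 14*x^5 + 21*x^4 - 12*x^3 + 4*x^2) dx. Term by term:
    ∫_0^2 x^8 dx = 512/9;  ∫_0^2 6*x^7 dx = 192;  ∫_0^2 3*x^6 dx = 384/7;
    ∫_0^2 -14*x^5 dx = -448/3;  ∫_0^2 21*x^4 dx = 672/5;  ∫_0^2 -12*x^3 dx = -48;
    ∫_0^2 4*x^2 dx = 32/3.
  Sum: 512/9 + 192 + 384/7 − 448/3 + 672/5 − 48 + 32/3 = 79216/315.
  ∫_0^2 u'(x)^2 dx = ∫_0^2 (16*x^6 + 72*x^5 + 33*x^4 - 92*x^3 + 72*x^2 - 24*x + 4) dx. Term by term:
    ∫_0^2 16*x^6 dx = 2048/7;  ∫_0^2 72*x^5 dx = 768;  ∫_0^2 33*x^4 dx = 1056/5;
    ∫_0^2 -92*x^3 dx = -368;  ∫_0^2 72*x^2 dx = 192;  ∫_0^2 -24*x dx = -48;
    ∫_0^2 4 dx = 8.
  Sum: 2048/7 + 768 + 1056/5 − 368 + 192 − 48 + 8 = 36952/35.
Adding: ||u||_{H^1}^2 = 79216/315 + 36952/35 = 411784/315.


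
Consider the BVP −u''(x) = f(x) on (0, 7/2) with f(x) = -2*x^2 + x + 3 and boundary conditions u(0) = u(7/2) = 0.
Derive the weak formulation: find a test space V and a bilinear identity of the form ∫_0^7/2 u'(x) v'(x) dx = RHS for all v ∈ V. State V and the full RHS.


V = H^1_0(0, 7/2) (so v(0) = v(7/2) = 0); weak form: ∫_0^7/2 u'v' dx = ∫_0^7/2 (-2*x^2 + x + 3) v dx for all v ∈ V.

Multiply both sides by a test function v and integrate from 0 to 7/2:
  ∫_0^7/2 −u''(x) v(x) dx = ∫_0^7/2 f(x) v(x) dx.
Integrate the LHS by parts once:
  ∫_0^7/2 −u'' v dx = −[u'(x) v(x)]_0^7/2 + ∫_0^7/2 u'(x) v'(x) dx.
Thus ∫_0^7/2 u'(x) v'(x) dx = ∫_0^7/2 f(x) v(x) dx + [u'(x) v(x)]_0^7/2.
Choose V so that boundary terms are either known or forced to vanish.
u is Dirichlet: u(0) = u(7/2) = 0. Let V = H^1_0(0, 7/2); then v(0) = v(7/2) = 0, and [u' v]_0^7/2 = 0.
Weak formulation: find u (satisfying any essential BC) such that ∫_0^7/2 u'(x) v'(x) dx = ∫_0^7/2 f v dx for all v ∈ V.
Substituting f(x) = -2*x^2 + x + 3, the right-hand side is ∫_0^7/2 (-2*x^2 + x + 3) v dx.


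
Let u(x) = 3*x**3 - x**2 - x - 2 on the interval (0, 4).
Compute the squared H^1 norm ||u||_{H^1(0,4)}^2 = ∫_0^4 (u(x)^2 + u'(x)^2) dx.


||u||_{H^1}^2 = 1031868/35

The H^1 norm (squared) on an interval (0, L) is
  ||u||_{H^1}^2 = ∫_0^L u(x)^2 dx + ∫_0^L u'(x)^2 dx.
Compute u'(x) = 9*x**2 - 2*x - 1.
Then u(x)^2 = 9*x**6 - 6*x**5 - 5*x**4 - 10*x**3 + 5*x**2 + 4*x + 4 and u'(x)^2 = 81*x**4 - 36*x**3 - 14*x**2 + 4*x + 1.
Integrate each monomial from 0 to 4 using ∫_0^4 c·x^n dx = c·4^(n+1)/(n+1):
  ∫_0^4 u(x)^2 dx = ∫_0^4 (9*x^6 - 6*x^5 - 5*x^4 - 10*x^3 + 5*x^2 + 4*x + 4) dx. Term by term:
    ∫_0^4 9*x^6 dx = 147456/7;  ∫_0^4 -6*x^5 dx = -4096;  ∫_0^4 -5*x^4 dx = -1024;
    ∫_0^4 -10*x^3 dx = -640;  ∫_0^4 5*x^2 dx = 320/3;  ∫_0^4 4*x dx = 32;
    ∫_0^4 4 dx = 16.
  Sum: 147456/7 − 4096 − 1024 − 640 + 320/3 + 32 + 16 = 324656/21.
  ∫_0^4 u'(x)^2 dx = ∫_0^4 (81*x^4 - 36*x^3 - 14*x^2 + 4*x + 1) dx. Term by term:
    ∫_0^4 81*x^4 dx = 82944/5;  ∫_0^4 -36*x^3 dx = -2304;  ∫_0^4 -14*x^2 dx = -896/3;
    ∫_0^4 4*x dx = 32;  ∫_0^4 1 dx = 4.
  Sum: 82944/5 − 2304 − 896/3 + 32 + 4 = 210332/15.
Adding: ||u||_{H^1}^2 = 324656/21 + 210332/15 = 1031868/35.


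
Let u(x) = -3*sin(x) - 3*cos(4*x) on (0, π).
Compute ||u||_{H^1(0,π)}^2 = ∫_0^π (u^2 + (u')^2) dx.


||u||_{H^1(0,π)}^2 = -204/5 + 171*π/2

u'(x) = 12*sin(4*x) - 3*cos(x).
Expand u² and (u')² and integrate term by term on (0, π), using: for integers n ≥ 1, ∫_0^π sin²(nx) dx = ∫_0^π cos²(nx) dx = π/2; for n ≠ n', ∫_0^π sin(nx)sin(n'x) dx = ∫_0^π cos(nx)cos(n'x) dx = 0; and by product-to-sum, ∫_0^π sin(nx)cos(n'x) dx = ½∫_0^π [sin((n+n')x) + sin((n−n')x)] dx, which is 0 when n+n' is even and 2n/(n²−n'²) when n+n' is odd (it need not vanish on (0, π)).
  u² squared terms: (-3)²·∫cos(4x)² dx = 9·π/2 = 9*π/2;  (-3)²·∫sin(x)² dx = 9·π/2 = 9*π/2.
  u² cross terms: 2·(-3)·(-3)·∫cos(4x)·sin(x) dx = 18·(-2/15) = -12/5.
  So ∫_0^π u² dx = 9*π/2 + 9*π/2 − 12/5 = -12/5 + 9*π.
  (u')² squared terms: (-3)²·∫cos(x)² dx = 9·π/2 = 9*π/2;  (12)²·∫sin(4x)² dx = 144·π/2 = 72*π.
  (u')² cross terms: 2·(-3)·(12)·∫cos(x)·sin(4x) dx = -72·(8/15) = -192/5.
  So ∫_0^π (u')² dx = 9*π/2 + 72*π − 192/5 = -192/5 + 153*π/2.
||u||_{H^1}^2 = (-12/5 + 9*π) + (-192/5 + 153*π/2) = -204/5 + 171*π/2.


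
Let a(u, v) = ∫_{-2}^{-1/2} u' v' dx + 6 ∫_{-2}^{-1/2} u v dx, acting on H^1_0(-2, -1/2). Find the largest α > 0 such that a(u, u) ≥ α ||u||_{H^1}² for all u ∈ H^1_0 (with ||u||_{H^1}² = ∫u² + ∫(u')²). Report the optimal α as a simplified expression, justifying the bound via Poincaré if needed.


α = 1

Coercivity of a(·,·) on H^1_0(-2, -1/2) means a(u, u) ≥ α ||u||_{H^1}² for every u ∈ H^1_0.
The interval has length L = 3/2, and Poincaré/coercivity depend only on L. Here a(u, u) = ∫(u')² + (6)·∫u².
Here c = 6 ≥ 1, so a(u,u) = ∫(u')² + c∫u² ≥ ∫(u')² + ∫u² = ||u||_{H^1}², i.e. α = 1 works. No larger α is possible: a(u,u) ≥ α||u||_{H^1}² means (1−α)∫(u')² ≥ (α−c)∫u², and for the modes u_n = sin(nπ(x−x₀)/L) (x₀ the left endpoint) one has ∫u_n²/∫(u_n')² = (L/(nπ))² → 0, so a(u_n,u_n)/||u_n||_{H^1}² → 1. Hence the optimal constant is α = 1.
Therefore α = 1.


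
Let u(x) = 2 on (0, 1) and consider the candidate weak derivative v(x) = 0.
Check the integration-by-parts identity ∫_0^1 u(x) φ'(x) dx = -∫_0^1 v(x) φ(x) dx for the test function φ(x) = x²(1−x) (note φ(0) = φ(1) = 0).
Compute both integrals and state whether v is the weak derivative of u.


LHS = 0, RHS = 0. Yes, v = u' weakly.

u(x) = 2, classical derivative u'(x) = 0.
φ(x) = x²(1−x), so φ'(x) = x*(2 - 3*x).
Note φ(0) = φ(1) = 0, so the boundary term u·φ vanishes.
LHS = ∫_0^1 u(x) φ'(x) dx = ∫_0^1 (-6*x^2 + 4*x) dx. Term by term:
  ∫_0^1 -6*x^2 dx = -2;  ∫_0^1 4*x dx = 2.
Sum: -2 + 2 = 0.
So LHS = 0.
∫_0^1 v(x) φ(x) dx = ∫_0^1 (0) dx. Term by term:
  ∫_0^1 0 dx = 0.
So RHS = -∫_0^1 v(x) φ(x) dx = 0.
LHS = RHS, so the identity holds for this test φ.
Moreover u is smooth here and v(x) = u'(x) = 0 pointwise, so the identity holds for every test function. Hence v is the weak derivative of u.


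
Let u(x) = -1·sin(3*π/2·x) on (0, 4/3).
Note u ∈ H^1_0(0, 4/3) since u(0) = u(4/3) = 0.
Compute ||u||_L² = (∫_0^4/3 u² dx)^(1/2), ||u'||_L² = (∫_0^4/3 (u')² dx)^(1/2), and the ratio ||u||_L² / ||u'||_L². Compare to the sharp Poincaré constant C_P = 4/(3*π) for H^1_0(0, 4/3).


||u||_L² / ||u'||_L² = 2/(3*π) < C_P = 4/(3*π).

u(x) = -1·sin(3*π/2·x), so u'(x) = -3*π*cos(3*π*x/2)/2.
Writing u(x) = A·sin(kπx/L) with A = -1 and k = 2, use ∫_0^L sin²(kπx/L) dx = L/2 and ∫_0^L cos²(kπx/L) dx = L/2.
u² = 1·sin²(3*π/2·x) and (u')² = 9*π^2/4·cos²(3*π/2·x), and each of sin², cos² integrates to L/2 = 2/3 over (0, 4/3).
∫_0^4/3 u² dx = 2/3, so ||u||_L² = sqrt(6)/3.
∫_0^4/3 (u')² dx = 3*π^2/2, so ||u'||_L² = sqrt(6)*π/2.
Ratio ||u||_L² / ||u'||_L² = 2/(3*π).
Sharp Poincaré constant on H^1_0(0, 4/3) is C_P = L/π = 4/(3*π), achieved by sin(3*π/4·x).
This is the k = 2 harmonic; the ratio L/(kπ) is strictly less than C_P = L/π, consistent with the sharp inequality ||u||_L² ≤ C_P ||u'||_L².


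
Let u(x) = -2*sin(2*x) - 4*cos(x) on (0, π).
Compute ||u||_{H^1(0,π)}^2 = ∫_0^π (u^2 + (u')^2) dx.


||u||_{H^1(0,π)}^2 = 128/3 + 26*π

u'(x) = 4*sin(x) - 4*cos(2*x).
Expand u² and (u')² and integrate term by term on (0, π), using: for integers n ≥ 1, ∫_0^π sin²(nx) dx = ∫_0^π cos²(nx) dx = π/2; for n ≠ n', ∫_0^π sin(nx)sin(n'x) dx = ∫_0^π cos(nx)cos(n'x) dx = 0; and by product-to-sum, ∫_0^π sin(nx)cos(n'x) dx = ½∫_0^π [sin((n+n')x) + sin((n−n')x)] dx, which is 0 when n+n' is even and 2n/(n²−n'²) when n+n' is odd (it need not vanish on (0, π)).
  u² squared terms: (-4)²·∫cos(x)² dx = 16·π/2 = 8*π;  (-2)²·∫sin(2x)² dx = 4·π/2 = 2*π.
  u² cross terms: 2·(-4)·(-2)·∫cos(x)·sin(2x) dx = 16·(4/3) = 64/3.
  So ∫_0^π u² dx = 8*π + 2*π + 64/3 = 64/3 + 10*π.
  (u')² squared terms: (-4)²·∫cos(2x)² dx = 16·π/2 = 8*π;  (4)²·∫sin(x)² dx = 16·π/2 = 8*π.
  (u')² cross terms: 2·(-4)·(4)·∫cos(2x)·sin(x) dx = -32·(-2/3) = 64/3.
  So ∫_0^π (u')² dx = 8*π + 8*π + 64/3 = 64/3 + 16*π.
||u||_{H^1}^2 = (64/3 + 10*π) + (64/3 + 16*π) = 128/3 + 26*π.


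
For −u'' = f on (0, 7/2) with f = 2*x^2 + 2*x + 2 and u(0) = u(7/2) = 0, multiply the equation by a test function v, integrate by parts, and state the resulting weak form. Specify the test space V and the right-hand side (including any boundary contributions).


V = H^1_0(0, 7/2) (so v(0) = v(7/2) = 0); weak form: ∫_0^7/2 u'v' dx = ∫_0^7/2 (2*x^2 + 2*x + 2) v dx for all v ∈ V.

Multiply both sides by a test function v and integrate from 0 to 7/2:
  ∫_0^7/2 −u''(x) v(x) dx = ∫_0^7/2 f(x) v(x) dx.
Integrate the LHS by parts once:
  ∫_0^7/2 −u'' v dx = −[u'(x) v(x)]_0^7/2 + ∫_0^7/2 u'(x) v'(x) dx.
Thus ∫_0^7/2 u'(x) v'(x) dx = ∫_0^7/2 f(x) v(x) dx + [u'(x) v(x)]_0^7/2.
Choose V so that boundary terms are either known or forced to vanish.
u is Dirichlet: u(0) = u(7/2) = 0. Let V = H^1_0(0, 7/2); then v(0) = v(7/2) = 0, and [u' v]_0^7/2 = 0.
Weak formulation: find u (satisfying any essential BC) such that ∫_0^7/2 u'(x) v'(x) dx = ∫_0^7/2 f v dx for all v ∈ V.
Substituting f(x) = 2*x^2 + 2*x + 2, the right-hand side is ∫_0^7/2 (2*x^2 + 2*x + 2) v dx.


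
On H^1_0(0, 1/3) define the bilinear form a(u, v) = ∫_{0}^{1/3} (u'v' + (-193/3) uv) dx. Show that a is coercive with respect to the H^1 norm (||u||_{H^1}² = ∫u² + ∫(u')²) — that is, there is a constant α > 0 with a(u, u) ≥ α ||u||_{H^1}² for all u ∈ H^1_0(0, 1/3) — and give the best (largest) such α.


α = (-193 + 27*π^2)/(3*(1 + 9*π^2))

Coercivity of a(·,·) on H^1_0(0, 1/3) means a(u, u) ≥ α ||u||_{H^1}² for every u ∈ H^1_0.
The interval has length L = 1/3, and Poincaré/coercivity depend only on L. Here a(u, u) = ∫(u')² + (-193/3)·∫u².
Here c = -193/3 < 0 with |c| < (π/L)² = 9*π^2, so coercivity still holds. The condition a(u,u) ≥ α||u||_{H^1}² reads (1−α)∫(u')² ≥ (α−c)∫u². Any admissible α is ≤ 1 (rapidly oscillating u have ∫u²/∫(u')² → 0), and α = 1 would force 0 ≥ (1−c)∫u², impossible since c < 1; so 1−α > 0. By the sharp Poincaré inequality on H^1_0 of an interval of length L, ∫(u')² ≥ (π/L)²∫u² with equality for the first sine mode sin(π(x−x₀)/L) (x₀ the left endpoint), so the inequality holds for all u iff (1−α)(π/L)² ≥ α − c, i.e. α ≤ ((π/L)² + c)/((π/L)² + 1) = (1 + c(L/π)²)/(1 + (L/π)²). (Direct route, valid since c ≤ 0: Poincaré gives c∫u² ≥ c(L/π)²∫(u')², so a(u,u) ≥ (1 + c(L/π)²)∫(u')², while ||u||_{H^1}² ≤ (1 + (L/π)²)∫(u')²; dividing yields the same α.) With (π/L)² = 9*π^2 and c = -193/3, the largest admissible constant is α = ((π/L)² + c)/((π/L)² + 1).
Simplifying, α = (-193 + 27*π^2)/(3*(1 + 9*π^2)).


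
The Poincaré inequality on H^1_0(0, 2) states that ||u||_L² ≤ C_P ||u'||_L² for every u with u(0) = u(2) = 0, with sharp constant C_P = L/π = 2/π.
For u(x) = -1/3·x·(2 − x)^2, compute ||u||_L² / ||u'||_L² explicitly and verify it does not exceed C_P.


||u||_L² / ||u'||_L² = sqrt(14)/7 < C_P = 2/π.

u(x) = -1/3·x·(2 − x)^2, so u'(x) = (2 - 3*x)*(x - 2)/3.
u(x) = -1/3·x·(2 − x)^2 vanishes at x = 0 and x = 2, so u ∈ H^1_0(0, 2). Differentiate via the product rule and integrate the resulting polynomials term by term.
  ∫_0^2 u² dx = ∫_0^2 (x^6/9 - 8*x^5/9 + 8*x^4/3 - 32*x^3/9 + 16*x^2/9) dx. Term by term:
    ∫_0^2 x^6/9 dx = 128/63;  ∫_0^2 -8*x^5/9 dx = -256/27;  ∫_0^2 8*x^4/3 dx = 256/15;
    ∫_0^2 -32*x^3/9 dx = -128/9;  ∫_0^2 16*x^2/9 dx = 128/27.
  Sum: 128/63 − 256/27 + 256/15 − 128/9 + 128/27 = 128/945.
  ∫_0^2 (u')² dx = ∫_0^2 (x^4 - 16*x^3/3 + 88*x^2/9 - 64*x/9 + 16/9) dx. Term by term:
    ∫_0^2 x^4 dx = 32/5;  ∫_0^2 -16*x^3/3 dx = -64/3;  ∫_0^2 88*x^2/9 dx = 704/27;
    ∫_0^2 -64*x/9 dx = -128/9;  ∫_0^2 16/9 dx = 32/9.
  Sum: 32/5 − 64/3 + 704/27 − 128/9 + 32/9 = 64/135.
∫_0^2 u² dx = 128/945, so ||u||_L² = 8*sqrt(210)/315.
∫_0^2 (u')² dx = 64/135, so ||u'||_L² = 8*sqrt(15)/45.
Ratio ||u||_L² / ||u'||_L² = sqrt(14)/7.
Sharp Poincaré constant on H^1_0(0, 2) is C_P = L/π = 2/π, achieved by sin(π/2·x).
A polynomial bump cannot attain the sharp Poincaré constant (only the first sine eigenfunction does), so the ratio is strictly less than C_P, consistent with ||u||_L² ≤ C_P ||u'||_L².


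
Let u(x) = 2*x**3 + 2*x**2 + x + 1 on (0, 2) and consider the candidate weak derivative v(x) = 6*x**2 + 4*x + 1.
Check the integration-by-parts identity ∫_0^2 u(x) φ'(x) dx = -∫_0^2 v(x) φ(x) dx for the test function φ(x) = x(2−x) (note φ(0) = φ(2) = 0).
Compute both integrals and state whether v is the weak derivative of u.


LHS = -244/15, RHS = -244/15. Yes, v = u' weakly.

u(x) = 2*x**3 + 2*x**2 + x + 1, classical derivative u'(x) = 6*x**2 + 4*x + 1.
φ(x) = x(2−x), so φ'(x) = 2 - 2*x.
Note φ(0) = φ(2) = 0, so the boundary term u·φ vanishes.
LHS = ∫_0^2 u(x) φ'(x) dx = ∫_0^2 (-4*x^4 + 2*x^2 + 2) dx. Term by term:
  ∫_0^2 -4*x^4 dx = -128/5;  ∫_0^2 2*x^2 dx = 16/3;  ∫_0^2 2 dx = 4.
Sum: -128/5 + 16/3 + 4 = -244/15.
So LHS = -244/15.
∫_0^2 v(x) φ(x) dx = ∫_0^2 (-6*x^4 + 8*x^3 + 7*x^2 + 2*x) dx. Term by term:
  ∫_0^2 -6*x^4 dx = -192/5;  ∫_0^2 8*x^3 dx = 32;  ∫_0^2 7*x^2 dx = 56/3;
  ∫_0^2 2*x dx = 4.
Sum: -192/5 + 32 + 56/3 + 4 = 244/15.
So RHS = -∫_0^2 v(x) φ(x) dx = -244/15.
LHS = RHS, so the identity holds for this test φ.
Moreover u is smooth here and v(x) = u'(x) = 6*x**2 + 4*x + 1 pointwise, so the identity holds for every test function. Hence v is the weak derivative of u.


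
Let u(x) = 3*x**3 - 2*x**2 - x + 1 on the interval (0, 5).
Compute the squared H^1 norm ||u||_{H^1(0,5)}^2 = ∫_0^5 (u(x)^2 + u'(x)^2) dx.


||u||_{H^1}^2 = 4567945/42

The H^1 norm (squared) on an interval (0, L) is
  ||u||_{H^1}^2 = ∫_0^L u(x)^2 dx + ∫_0^L u'(x)^2 dx.
Compute u'(x) = 9*x**2 - 4*x - 1.
Then u(x)^2 = 9*x**6 - 12*x**5 - 2*x**4 + 10*x**3 - 3*x**2 - 2*x + 1 and u'(x)^2 = 81*x**4 - 72*x**3 - 2*x**2 + 8*x + 1.
Integrate each monomial from 0 to 5 using ∫_0^5 c·x^n dx = c·5^(n+1)/(n+1):
  ∫_0^5 u(x)^2 dx = ∫_0^5 (9*x^6 - 12*x^5 - 2*x^4 + 10*x^3 - 3*x^2 - 2*x + 1) dx. Term by term:
    ∫_0^5 9*x^6 dx = 703125/7;  ∫_0^5 -12*x^5 dx = -31250;  ∫_0^5 -2*x^4 dx = -1250;
    ∫_0^5 10*x^3 dx = 3125/2;  ∫_0^5 -3*x^2 dx = -125;  ∫_0^5 -2*x dx = -25;
    ∫_0^5 1 dx = 5.
  Sum: 703125/7 − 31250 − 1250 + 3125/2 − 125 − 25 + 5 = 971095/14.
  ∫_0^5 u'(x)^2 dx = ∫_0^5 (81*x^4 - 72*x^3 - 2*x^2 + 8*x + 1) dx. Term by term:
    ∫_0^5 81*x^4 dx = 50625;  ∫_0^5 -72*x^3 dx = -11250;  ∫_0^5 -2*x^2 dx = -250/3;
    ∫_0^5 8*x dx = 100;  ∫_0^5 1 dx = 5.
  Sum: 50625 − 11250 − 250/3 + 100 + 5 = 118190/3.
Adding: ||u||_{H^1}^2 = 971095/14 + 118190/3 = 4567945/42.


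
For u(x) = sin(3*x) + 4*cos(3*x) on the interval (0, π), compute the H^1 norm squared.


||u||_{H^1(0,π)}^2 = 85*π

u'(x) = -12*sin(3*x) + 3*cos(3*x).
Expand u² and (u')² and integrate term by term on (0, π), using: for integers n ≥ 1, ∫_0^π sin²(nx) dx = ∫_0^π cos²(nx) dx = π/2; for n ≠ n', ∫_0^π sin(nx)sin(n'x) dx = ∫_0^π cos(nx)cos(n'x) dx = 0; and by product-to-sum, ∫_0^π sin(nx)cos(n'x) dx = ½∫_0^π [sin((n+n')x) + sin((n−n')x)] dx, which is 0 when n+n' is even and 2n/(n²−n'²) when n+n' is odd (it need not vanish on (0, π)).
  u² squared terms: (4)²·∫cos(3x)² dx = 16·π/2 = 8*π;  (1)²·∫sin(3x)² dx = 1·π/2 = π/2.
  u² cross terms: 2·(4)·(1)·∫cos(3x)·sin(3x) dx = 8·(0) = 0.
  So ∫_0^π u² dx = 8*π + π/2 + 0 = 17*π/2.
  (u')² squared terms: (-12)²·∫sin(3x)² dx = 144·π/2 = 72*π;  (3)²·∫cos(3x)² dx = 9·π/2 = 9*π/2.
  (u')² cross terms: 2·(-12)·(3)·∫sin(3x)·cos(3x) dx = -72·(0) = 0.
  So ∫_0^π (u')² dx = 72*π + 9*π/2 + 0 = 153*π/2.
||u||_{H^1}^2 = (17*π/2) + (153*π/2) = 85*π.


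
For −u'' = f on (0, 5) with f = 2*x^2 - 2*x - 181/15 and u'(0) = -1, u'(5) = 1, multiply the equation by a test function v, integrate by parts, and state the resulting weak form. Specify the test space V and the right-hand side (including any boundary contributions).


V = H^1(0, 5) (v unrestricted at boundary; u is determined up to an additive constant); weak form: ∫_0^5 u'v' dx = ∫_0^5 (2*x^2 - 2*x - 181/15) v dx + v(5) + v(0) for all v ∈ V.

Multiply both sides by a test function v and integrate from 0 to 5:
  ∫_0^5 −u''(x) v(x) dx = ∫_0^5 f(x) v(x) dx.
Integrate the LHS by parts once:
  ∫_0^5 −u'' v dx = −[u'(x) v(x)]_0^5 + ∫_0^5 u'(x) v'(x) dx.
Thus ∫_0^5 u'(x) v'(x) dx = ∫_0^5 f(x) v(x) dx + [u'(x) v(x)]_0^5.
Choose V so that boundary terms are either known or forced to vanish.
u has inhomogeneous Neumann u'(0) = -1, u'(5) = 1. [u' v]_0^5 = (1)·v(5) − (-1)·v(0) = v(5) + v(0). Take V = H^1(0, 5); boundary term becomes part of RHS.
Weak formulation: find u (satisfying any essential BC) such that ∫_0^5 u'(x) v'(x) dx = ∫_0^5 f v dx + v(5) + v(0) for all v ∈ V (Neumann data are natural BCs: they enter the RHS as boundary terms).
Substituting f(x) = 2*x^2 - 2*x - 181/15, the right-hand side is ∫_0^5 (2*x^2 - 2*x - 181/15) v dx + v(5) + v(0).
Compatibility check (pure Neumann): taking v ≡ 1 ∈ V gives 0 = ∫_0^5 f dx + (1) − (-1), i.e. ∫_0^5 f dx must equal u'(0) − u'(5) = -2. Indeed ∫_0^5 (2*x^2 - 2*x - 181/15) dx = -2, so the data are compatible. The solution is then unique only up to an additive constant (fix it e.g. by requiring ∫_0^5 u dx = 0).
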